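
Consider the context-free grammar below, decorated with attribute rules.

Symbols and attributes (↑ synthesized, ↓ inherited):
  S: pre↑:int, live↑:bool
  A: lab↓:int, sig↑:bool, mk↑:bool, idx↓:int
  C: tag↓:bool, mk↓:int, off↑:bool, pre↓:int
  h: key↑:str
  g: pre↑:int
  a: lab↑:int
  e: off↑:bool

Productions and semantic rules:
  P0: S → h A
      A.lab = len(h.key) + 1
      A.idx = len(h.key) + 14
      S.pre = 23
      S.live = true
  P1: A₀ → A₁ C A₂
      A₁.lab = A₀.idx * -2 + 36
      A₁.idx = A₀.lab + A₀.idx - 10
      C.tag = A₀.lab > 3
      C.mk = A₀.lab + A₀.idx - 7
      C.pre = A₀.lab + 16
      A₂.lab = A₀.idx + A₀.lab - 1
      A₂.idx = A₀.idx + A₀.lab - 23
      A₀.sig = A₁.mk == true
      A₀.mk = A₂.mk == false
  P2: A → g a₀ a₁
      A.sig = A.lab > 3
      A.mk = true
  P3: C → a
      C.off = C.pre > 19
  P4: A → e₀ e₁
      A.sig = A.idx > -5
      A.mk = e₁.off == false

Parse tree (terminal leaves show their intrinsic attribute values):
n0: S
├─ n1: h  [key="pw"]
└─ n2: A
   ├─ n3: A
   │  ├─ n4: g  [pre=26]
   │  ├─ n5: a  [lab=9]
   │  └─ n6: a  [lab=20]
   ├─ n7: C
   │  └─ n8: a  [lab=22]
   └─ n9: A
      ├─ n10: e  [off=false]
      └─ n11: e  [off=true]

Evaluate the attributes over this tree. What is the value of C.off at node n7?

1. n1.key = "pw"  [terminal]
2. n2.lab = 3  [len(h.key) + 1]
3. n2.idx = 16  [len(h.key) + 14]
4. n3.lab = 4  [A₀.idx * -2 + 36]
5. n3.idx = 9  [A₀.lab + A₀.idx - 10]
6. n4.pre = 26  [terminal]
7. n5.lab = 9  [terminal]
8. n6.lab = 20  [terminal]
9. n3.sig = true  [A.lab > 3]
10. n3.mk = true  [true]
11. n7.tag = false  [A₀.lab > 3]
12. n7.mk = 12  [A₀.lab + A₀.idx - 7]
13. n7.pre = 19  [A₀.lab + 16]
14. n8.lab = 22  [terminal]
15. n7.off = false  [C.pre > 19]
16. n9.lab = 18  [A₀.idx + A₀.lab - 1]
17. n9.idx = -4  [A₀.idx + A₀.lab - 23]
18. n10.off = false  [terminal]
19. n11.off = true  [terminal]
20. n9.sig = true  [A.idx > -5]
21. n9.mk = false  [e₁.off == false]
22. n2.sig = true  [A₁.mk == true]
23. n2.mk = true  [A₂.mk == false]
24. n0.pre = 23  [23]
25. n0.live = true  [true]

false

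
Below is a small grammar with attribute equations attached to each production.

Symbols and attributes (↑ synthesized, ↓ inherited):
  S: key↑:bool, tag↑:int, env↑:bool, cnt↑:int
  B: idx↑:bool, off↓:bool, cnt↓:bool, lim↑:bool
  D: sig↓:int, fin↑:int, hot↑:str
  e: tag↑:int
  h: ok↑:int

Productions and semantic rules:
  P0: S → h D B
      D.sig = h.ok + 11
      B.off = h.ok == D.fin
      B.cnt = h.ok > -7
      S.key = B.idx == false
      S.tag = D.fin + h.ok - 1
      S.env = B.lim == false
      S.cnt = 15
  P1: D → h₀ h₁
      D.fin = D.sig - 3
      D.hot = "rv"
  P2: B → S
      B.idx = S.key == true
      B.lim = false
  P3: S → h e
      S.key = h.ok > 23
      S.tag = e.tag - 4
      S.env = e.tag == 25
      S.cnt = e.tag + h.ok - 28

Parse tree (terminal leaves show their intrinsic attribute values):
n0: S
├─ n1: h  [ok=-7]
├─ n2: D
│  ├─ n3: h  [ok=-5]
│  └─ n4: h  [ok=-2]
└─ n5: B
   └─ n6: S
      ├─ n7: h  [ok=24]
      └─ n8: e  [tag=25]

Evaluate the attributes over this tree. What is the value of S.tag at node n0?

-7

1. n1.ok = -7  [terminal]
2. n2.sig = 4  [h.ok + 11]
3. n3.ok = -5  [terminal]
4. n4.ok = -2  [terminal]
5. n2.fin = 1  [D.sig - 3]
6. n2.hot = "rv"  ["rv"]
7. n5.off = false  [h.ok == D.fin]
8. n5.cnt = false  [h.ok > -7]
9. n7.ok = 24  [terminal]
10. n8.tag = 25  [terminal]
11. n6.key = true  [h.ok > 23]
12. n6.tag = 21  [e.tag - 4]
13. n6.env = true  [e.tag == 25]
14. n6.cnt = 21  [e.tag + h.ok - 28]
15. n5.idx = true  [S.key == true]
16. n5.lim = false  [false]
17. n0.key = false  [B.idx == false]
18. n0.tag = -7  [D.fin + h.ok - 1]
19. n0.env = true  [B.lim == false]
20. n0.cnt = 15  [15]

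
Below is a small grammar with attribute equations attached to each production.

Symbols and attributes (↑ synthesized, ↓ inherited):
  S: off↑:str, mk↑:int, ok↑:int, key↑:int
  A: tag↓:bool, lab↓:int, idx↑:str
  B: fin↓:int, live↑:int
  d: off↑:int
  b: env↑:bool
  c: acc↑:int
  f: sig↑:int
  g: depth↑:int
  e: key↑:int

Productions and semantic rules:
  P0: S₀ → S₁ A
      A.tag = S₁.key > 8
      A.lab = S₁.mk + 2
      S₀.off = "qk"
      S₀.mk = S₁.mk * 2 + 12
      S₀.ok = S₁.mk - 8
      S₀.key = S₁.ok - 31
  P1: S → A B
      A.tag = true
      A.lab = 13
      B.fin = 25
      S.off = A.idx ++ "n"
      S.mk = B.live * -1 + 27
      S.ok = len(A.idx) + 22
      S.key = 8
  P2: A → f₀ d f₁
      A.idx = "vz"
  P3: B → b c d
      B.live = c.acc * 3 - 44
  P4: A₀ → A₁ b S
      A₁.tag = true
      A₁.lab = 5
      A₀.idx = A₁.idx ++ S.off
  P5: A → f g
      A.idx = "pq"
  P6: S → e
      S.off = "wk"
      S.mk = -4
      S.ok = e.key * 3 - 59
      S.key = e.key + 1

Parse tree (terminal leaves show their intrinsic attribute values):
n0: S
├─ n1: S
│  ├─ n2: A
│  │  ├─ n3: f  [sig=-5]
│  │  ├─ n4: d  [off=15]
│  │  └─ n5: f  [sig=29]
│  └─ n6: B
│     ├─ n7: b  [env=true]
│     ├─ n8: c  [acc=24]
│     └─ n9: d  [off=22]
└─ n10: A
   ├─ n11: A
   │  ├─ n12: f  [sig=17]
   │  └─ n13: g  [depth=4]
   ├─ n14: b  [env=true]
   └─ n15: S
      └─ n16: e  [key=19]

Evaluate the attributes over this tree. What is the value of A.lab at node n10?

1. n2.tag = true  [true]
2. n2.lab = 13  [13]
3. n3.sig = -5  [terminal]
4. n4.off = 15  [terminal]
5. n5.sig = 29  [terminal]
6. n2.idx = "vz"  ["vz"]
7. n6.fin = 25  [25]
8. n7.env = true  [terminal]
9. n8.acc = 24  [terminal]
10. n9.off = 22  [terminal]
11. n6.live = 28  [c.acc * 3 - 44]
12. n1.off = "vzn"  [A.idx ++ "n"]
13. n1.mk = -1  [B.live * -1 + 27]
14. n1.ok = 24  [len(A.idx) + 22]
15. n1.key = 8  [8]
16. n10.tag = false  [S₁.key > 8]
17. n10.lab = 1  [S₁.mk + 2]
18. n11.tag = true  [true]
19. n11.lab = 5  [5]
20. n12.sig = 17  [terminal]
21. n13.depth = 4  [terminal]
22. n11.idx = "pq"  ["pq"]
23. n14.env = true  [terminal]
24. n16.key = 19  [terminal]
25. n15.off = "wk"  ["wk"]
26. n15.mk = -4  [-4]
27. n15.ok = -2  [e.key * 3 - 59]
28. n15.key = 20  [e.key + 1]
29. n10.idx = "pqwk"  [A₁.idx ++ S.off]
30. n0.off = "qk"  ["qk"]
31. n0.mk = 10  [S₁.mk * 2 + 12]
32. n0.ok = -9  [S₁.mk - 8]
33. n0.key = -7  [S₁.ok - 31]

1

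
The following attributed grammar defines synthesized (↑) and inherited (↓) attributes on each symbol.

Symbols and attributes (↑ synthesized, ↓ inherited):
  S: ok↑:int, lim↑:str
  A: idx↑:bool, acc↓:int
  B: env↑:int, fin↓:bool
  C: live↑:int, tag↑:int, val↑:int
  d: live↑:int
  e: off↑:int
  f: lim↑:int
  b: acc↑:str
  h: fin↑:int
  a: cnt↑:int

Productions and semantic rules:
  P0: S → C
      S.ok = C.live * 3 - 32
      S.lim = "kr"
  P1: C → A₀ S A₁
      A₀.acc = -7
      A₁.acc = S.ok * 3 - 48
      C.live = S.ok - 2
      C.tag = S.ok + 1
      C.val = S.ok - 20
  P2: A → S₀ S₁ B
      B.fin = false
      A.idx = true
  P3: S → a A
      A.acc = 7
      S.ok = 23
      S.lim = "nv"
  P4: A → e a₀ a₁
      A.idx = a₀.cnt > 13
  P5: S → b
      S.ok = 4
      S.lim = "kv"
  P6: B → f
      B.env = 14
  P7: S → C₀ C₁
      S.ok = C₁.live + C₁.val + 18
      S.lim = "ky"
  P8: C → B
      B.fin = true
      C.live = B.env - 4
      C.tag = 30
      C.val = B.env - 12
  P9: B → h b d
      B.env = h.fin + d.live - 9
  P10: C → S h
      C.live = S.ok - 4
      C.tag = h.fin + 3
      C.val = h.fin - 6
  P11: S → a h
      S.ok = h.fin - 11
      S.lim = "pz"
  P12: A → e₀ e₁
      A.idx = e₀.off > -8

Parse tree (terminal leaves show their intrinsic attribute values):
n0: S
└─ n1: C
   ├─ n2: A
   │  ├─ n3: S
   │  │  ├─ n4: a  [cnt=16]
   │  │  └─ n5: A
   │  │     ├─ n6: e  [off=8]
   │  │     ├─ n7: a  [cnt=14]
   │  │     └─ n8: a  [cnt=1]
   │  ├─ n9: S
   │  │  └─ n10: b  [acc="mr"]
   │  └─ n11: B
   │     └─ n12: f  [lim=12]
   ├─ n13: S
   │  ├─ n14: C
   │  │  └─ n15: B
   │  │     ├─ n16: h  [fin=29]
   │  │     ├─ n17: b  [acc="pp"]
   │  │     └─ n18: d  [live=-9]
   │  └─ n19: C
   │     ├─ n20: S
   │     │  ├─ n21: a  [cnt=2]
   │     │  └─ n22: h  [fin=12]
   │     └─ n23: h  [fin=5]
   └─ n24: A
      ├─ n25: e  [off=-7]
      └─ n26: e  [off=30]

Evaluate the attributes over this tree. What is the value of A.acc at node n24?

-6

1. n2.acc = -7  [-7]
2. n4.cnt = 16  [terminal]
3. n5.acc = 7  [7]
4. n6.off = 8  [terminal]
5. n7.cnt = 14  [terminal]
6. n8.cnt = 1  [terminal]
7. n5.idx = true  [a₀.cnt > 13]
8. n3.ok = 23  [23]
9. n3.lim = "nv"  ["nv"]
10. n10.acc = "mr"  [terminal]
11. n9.ok = 4  [4]
12. n9.lim = "kv"  ["kv"]
13. n11.fin = false  [false]
14. n12.lim = 12  [terminal]
15. n11.env = 14  [14]
16. n2.idx = true  [true]
17. n15.fin = true  [true]
18. n16.fin = 29  [terminal]
19. n17.acc = "pp"  [terminal]
20. n18.live = -9  [terminal]
21. n15.env = 11  [h.fin + d.live - 9]
22. n14.live = 7  [B.env - 4]
23. n14.tag = 30  [30]
24. n14.val = -1  [B.env - 12]
25. n21.cnt = 2  [terminal]
26. n22.fin = 12  [terminal]
27. n20.ok = 1  [h.fin - 11]
28. n20.lim = "pz"  ["pz"]
29. n23.fin = 5  [terminal]
30. n19.live = -3  [S.ok - 4]
31. n19.tag = 8  [h.fin + 3]
32. n19.val = -1  [h.fin - 6]
33. n13.ok = 14  [C₁.live + C₁.val + 18]
34. n13.lim = "ky"  ["ky"]
35. n24.acc = -6  [S.ok * 3 - 48]
36. n25.off = -7  [terminal]
37. n26.off = 30  [terminal]
38. n24.idx = true  [e₀.off > -8]
39. n1.live = 12  [S.ok - 2]
40. n1.tag = 15  [S.ok + 1]
41. n1.val = -6  [S.ok - 20]
42. n0.ok = 4  [C.live * 3 - 32]
43. n0.lim = "kr"  ["kr"]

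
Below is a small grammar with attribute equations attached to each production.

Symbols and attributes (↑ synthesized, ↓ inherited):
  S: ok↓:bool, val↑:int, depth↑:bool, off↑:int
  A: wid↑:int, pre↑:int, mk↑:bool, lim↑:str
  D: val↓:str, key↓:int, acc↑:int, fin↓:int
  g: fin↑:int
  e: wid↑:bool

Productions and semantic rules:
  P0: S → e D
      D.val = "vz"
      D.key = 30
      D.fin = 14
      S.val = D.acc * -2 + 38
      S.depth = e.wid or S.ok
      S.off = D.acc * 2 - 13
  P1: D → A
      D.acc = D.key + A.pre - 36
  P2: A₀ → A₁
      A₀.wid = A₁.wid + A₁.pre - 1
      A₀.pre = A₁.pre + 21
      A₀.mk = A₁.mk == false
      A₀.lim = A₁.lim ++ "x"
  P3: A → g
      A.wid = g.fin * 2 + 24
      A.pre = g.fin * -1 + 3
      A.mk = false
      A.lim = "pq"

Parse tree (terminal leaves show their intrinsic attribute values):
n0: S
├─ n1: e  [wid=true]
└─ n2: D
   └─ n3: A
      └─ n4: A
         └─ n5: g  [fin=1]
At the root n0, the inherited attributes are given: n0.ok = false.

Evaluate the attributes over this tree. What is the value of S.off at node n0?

21

1. n0.ok = false  [given at root]
2. n1.wid = true  [terminal]
3. n2.val = "vz"  ["vz"]
4. n2.key = 30  [30]
5. n2.fin = 14  [14]
6. n5.fin = 1  [terminal]
7. n4.wid = 26  [g.fin * 2 + 24]
8. n4.pre = 2  [g.fin * -1 + 3]
9. n4.mk = false  [false]
10. n4.lim = "pq"  ["pq"]
11. n3.wid = 27  [A₁.wid + A₁.pre - 1]
12. n3.pre = 23  [A₁.pre + 21]
13. n3.mk = true  [A₁.mk == false]
14. n3.lim = "pqx"  [A₁.lim ++ "x"]
15. n2.acc = 17  [D.key + A.pre - 36]
16. n0.val = 4  [D.acc * -2 + 38]
17. n0.depth = true  [e.wid or S.ok]
18. n0.off = 21  [D.acc * 2 - 13]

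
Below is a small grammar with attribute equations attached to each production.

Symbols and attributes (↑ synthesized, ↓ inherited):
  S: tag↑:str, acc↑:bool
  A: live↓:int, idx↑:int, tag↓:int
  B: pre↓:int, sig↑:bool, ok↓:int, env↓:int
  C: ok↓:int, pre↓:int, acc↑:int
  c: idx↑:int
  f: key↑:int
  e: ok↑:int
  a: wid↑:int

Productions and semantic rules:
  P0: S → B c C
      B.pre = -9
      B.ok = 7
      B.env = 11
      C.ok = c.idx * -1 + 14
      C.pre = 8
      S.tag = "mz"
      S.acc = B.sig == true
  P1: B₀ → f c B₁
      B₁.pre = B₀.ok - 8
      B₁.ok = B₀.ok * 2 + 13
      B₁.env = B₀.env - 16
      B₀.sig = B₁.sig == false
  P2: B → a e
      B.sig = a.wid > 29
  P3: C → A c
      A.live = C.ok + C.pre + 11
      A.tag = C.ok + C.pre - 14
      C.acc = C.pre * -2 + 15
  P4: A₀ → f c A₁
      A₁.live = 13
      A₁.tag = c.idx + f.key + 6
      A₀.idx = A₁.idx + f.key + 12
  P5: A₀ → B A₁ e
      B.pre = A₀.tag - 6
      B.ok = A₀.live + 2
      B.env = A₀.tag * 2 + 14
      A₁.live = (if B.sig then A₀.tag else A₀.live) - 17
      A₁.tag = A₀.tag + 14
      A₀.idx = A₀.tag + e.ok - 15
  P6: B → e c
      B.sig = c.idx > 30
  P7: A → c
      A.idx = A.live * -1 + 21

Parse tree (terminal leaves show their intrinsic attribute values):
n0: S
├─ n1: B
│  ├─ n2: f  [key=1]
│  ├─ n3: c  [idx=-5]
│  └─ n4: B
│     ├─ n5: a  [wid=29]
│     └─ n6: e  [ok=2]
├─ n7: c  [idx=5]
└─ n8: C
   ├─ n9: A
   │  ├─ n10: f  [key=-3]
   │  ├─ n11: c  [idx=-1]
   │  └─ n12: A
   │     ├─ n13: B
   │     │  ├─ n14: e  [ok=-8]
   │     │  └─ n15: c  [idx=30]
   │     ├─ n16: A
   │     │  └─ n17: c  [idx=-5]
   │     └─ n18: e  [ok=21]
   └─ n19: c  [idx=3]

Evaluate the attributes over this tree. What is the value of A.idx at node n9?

1. n1.pre = -9  [-9]
2. n1.ok = 7  [7]
3. n1.env = 11  [11]
4. n2.key = 1  [terminal]
5. n3.idx = -5  [terminal]
6. n4.pre = -1  [B₀.ok - 8]
7. n4.ok = 27  [B₀.ok * 2 + 13]
8. n4.env = -5  [B₀.env - 16]
9. n5.wid = 29  [terminal]
10. n6.ok = 2  [terminal]
11. n4.sig = false  [a.wid > 29]
12. n1.sig = true  [B₁.sig == false]
13. n7.idx = 5  [terminal]
14. n8.ok = 9  [c.idx * -1 + 14]
15. n8.pre = 8  [8]
16. n9.live = 28  [C.ok + C.pre + 11]
17. n9.tag = 3  [C.ok + C.pre - 14]
18. n10.key = -3  [terminal]
19. n11.idx = -1  [terminal]
20. n12.live = 13  [13]
21. n12.tag = 2  [c.idx + f.key + 6]
22. n13.pre = -4  [A₀.tag - 6]
23. n13.ok = 15  [A₀.live + 2]
24. n13.env = 18  [A₀.tag * 2 + 14]
25. n14.ok = -8  [terminal]
26. n15.idx = 30  [terminal]
27. n13.sig = false  [c.idx > 30]
28. n16.live = -4  [(if B.sig then A₀.tag else A₀.live) - 17]
29. n16.tag = 16  [A₀.tag + 14]
30. n17.idx = -5  [terminal]
31. n16.idx = 25  [A.live * -1 + 21]
32. n18.ok = 21  [terminal]
33. n12.idx = 8  [A₀.tag + e.ok - 15]
34. n9.idx = 17  [A₁.idx + f.key + 12]
35. n19.idx = 3  [terminal]
36. n8.acc = -1  [C.pre * -2 + 15]
37. n0.tag = "mz"  ["mz"]
38. n0.acc = true  [B.sig == true]

17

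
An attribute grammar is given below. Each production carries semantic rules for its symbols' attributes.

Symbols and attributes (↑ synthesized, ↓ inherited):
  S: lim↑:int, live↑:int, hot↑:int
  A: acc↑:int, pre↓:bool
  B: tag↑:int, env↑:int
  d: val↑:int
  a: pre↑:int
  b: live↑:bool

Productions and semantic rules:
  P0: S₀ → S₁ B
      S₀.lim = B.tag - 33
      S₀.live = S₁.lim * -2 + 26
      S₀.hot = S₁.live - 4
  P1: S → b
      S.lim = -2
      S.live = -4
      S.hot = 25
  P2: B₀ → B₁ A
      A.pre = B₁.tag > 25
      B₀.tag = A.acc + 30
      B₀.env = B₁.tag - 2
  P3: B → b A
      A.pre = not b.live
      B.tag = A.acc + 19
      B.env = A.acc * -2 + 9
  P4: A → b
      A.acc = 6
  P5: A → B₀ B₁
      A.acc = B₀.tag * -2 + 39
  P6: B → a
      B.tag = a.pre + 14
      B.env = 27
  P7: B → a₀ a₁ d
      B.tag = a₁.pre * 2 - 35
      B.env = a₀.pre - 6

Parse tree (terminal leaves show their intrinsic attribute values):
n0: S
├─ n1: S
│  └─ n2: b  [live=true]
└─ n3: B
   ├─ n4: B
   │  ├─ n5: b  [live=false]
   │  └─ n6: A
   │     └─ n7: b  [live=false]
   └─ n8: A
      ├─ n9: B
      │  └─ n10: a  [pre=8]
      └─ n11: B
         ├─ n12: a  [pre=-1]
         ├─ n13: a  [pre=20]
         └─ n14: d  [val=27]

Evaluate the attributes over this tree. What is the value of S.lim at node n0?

1. n2.live = true  [terminal]
2. n1.lim = -2  [-2]
3. n1.live = -4  [-4]
4. n1.hot = 25  [25]
5. n5.live = false  [terminal]
6. n6.pre = true  [not b.live]
7. n7.live = false  [terminal]
8. n6.acc = 6  [6]
9. n4.tag = 25  [A.acc + 19]
10. n4.env = -3  [A.acc * -2 + 9]
11. n8.pre = false  [B₁.tag > 25]
12. n10.pre = 8  [terminal]
13. n9.tag = 22  [a.pre + 14]
14. n9.env = 27  [27]
15. n12.pre = -1  [terminal]
16. n13.pre = 20  [terminal]
17. n14.val = 27  [terminal]
18. n11.tag = 5  [a₁.pre * 2 - 35]
19. n11.env = -7  [a₀.pre - 6]
20. n8.acc = -5  [B₀.tag * -2 + 39]
21. n3.tag = 25  [A.acc + 30]
22. n3.env = 23  [B₁.tag - 2]
23. n0.lim = -8  [B.tag - 33]
24. n0.live = 30  [S₁.lim * -2 + 26]
25. n0.hot = -8  [S₁.live - 4]

-8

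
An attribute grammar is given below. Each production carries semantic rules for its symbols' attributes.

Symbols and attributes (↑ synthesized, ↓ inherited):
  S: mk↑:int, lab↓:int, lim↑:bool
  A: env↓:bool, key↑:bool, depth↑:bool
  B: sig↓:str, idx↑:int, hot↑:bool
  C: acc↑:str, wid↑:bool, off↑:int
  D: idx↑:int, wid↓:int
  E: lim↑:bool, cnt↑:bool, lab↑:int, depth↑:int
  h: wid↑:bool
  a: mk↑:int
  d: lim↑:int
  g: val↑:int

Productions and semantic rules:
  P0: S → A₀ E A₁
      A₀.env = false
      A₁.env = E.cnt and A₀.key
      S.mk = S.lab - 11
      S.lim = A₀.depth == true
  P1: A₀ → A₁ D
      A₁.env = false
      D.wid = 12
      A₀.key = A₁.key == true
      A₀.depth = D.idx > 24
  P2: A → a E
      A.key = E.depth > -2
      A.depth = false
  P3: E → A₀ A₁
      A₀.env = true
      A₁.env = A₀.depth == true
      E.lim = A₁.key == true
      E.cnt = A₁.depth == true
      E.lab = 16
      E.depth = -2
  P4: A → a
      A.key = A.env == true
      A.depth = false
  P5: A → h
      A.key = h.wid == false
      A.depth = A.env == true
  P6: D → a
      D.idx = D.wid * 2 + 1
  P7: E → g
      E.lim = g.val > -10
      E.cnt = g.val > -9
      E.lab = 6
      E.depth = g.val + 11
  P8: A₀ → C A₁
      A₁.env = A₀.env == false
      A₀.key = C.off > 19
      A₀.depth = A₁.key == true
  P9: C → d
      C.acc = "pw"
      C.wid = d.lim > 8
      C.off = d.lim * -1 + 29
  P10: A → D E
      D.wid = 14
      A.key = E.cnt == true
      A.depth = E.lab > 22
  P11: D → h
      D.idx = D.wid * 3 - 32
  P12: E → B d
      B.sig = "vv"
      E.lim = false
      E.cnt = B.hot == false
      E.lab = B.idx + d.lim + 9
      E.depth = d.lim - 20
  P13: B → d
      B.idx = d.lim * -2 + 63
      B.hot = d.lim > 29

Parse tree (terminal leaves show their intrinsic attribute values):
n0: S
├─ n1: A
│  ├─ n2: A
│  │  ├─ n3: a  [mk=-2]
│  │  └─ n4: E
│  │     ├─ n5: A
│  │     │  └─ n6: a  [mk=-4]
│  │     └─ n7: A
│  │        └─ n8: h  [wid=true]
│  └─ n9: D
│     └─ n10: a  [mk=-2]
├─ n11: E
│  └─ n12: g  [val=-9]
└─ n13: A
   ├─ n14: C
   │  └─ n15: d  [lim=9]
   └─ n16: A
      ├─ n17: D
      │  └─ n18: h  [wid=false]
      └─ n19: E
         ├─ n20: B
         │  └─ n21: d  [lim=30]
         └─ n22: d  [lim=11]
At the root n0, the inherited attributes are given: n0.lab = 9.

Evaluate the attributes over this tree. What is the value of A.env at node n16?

true

1. n0.lab = 9  [given at root]
2. n1.env = false  [false]
3. n2.env = false  [false]
4. n3.mk = -2  [terminal]
5. n5.env = true  [true]
6. n6.mk = -4  [terminal]
7. n5.key = true  [A.env == true]
8. n5.depth = false  [false]
9. n7.env = false  [A₀.depth == true]
10. n8.wid = true  [terminal]
11. n7.key = false  [h.wid == false]
12. n7.depth = false  [A.env == true]
13. n4.lim = false  [A₁.key == true]
14. n4.cnt = false  [A₁.depth == true]
15. n4.lab = 16  [16]
16. n4.depth = -2  [-2]
17. n2.key = false  [E.depth > -2]
18. n2.depth = false  [false]
19. n9.wid = 12  [12]
20. n10.mk = -2  [terminal]
21. n9.idx = 25  [D.wid * 2 + 1]
22. n1.key = false  [A₁.key == true]
23. n1.depth = true  [D.idx > 24]
24. n12.val = -9  [terminal]
25. n11.lim = true  [g.val > -10]
26. n11.cnt = false  [g.val > -9]
27. n11.lab = 6  [6]
28. n11.depth = 2  [g.val + 11]
29. n13.env = false  [E.cnt and A₀.key]
30. n15.lim = 9  [terminal]
31. n14.acc = "pw"  ["pw"]
32. n14.wid = true  [d.lim > 8]
33. n14.off = 20  [d.lim * -1 + 29]
34. n16.env = true  [A₀.env == false]
35. n17.wid = 14  [14]
36. n18.wid = false  [terminal]
37. n17.idx = 10  [D.wid * 3 - 32]
38. n20.sig = "vv"  ["vv"]
39. n21.lim = 30  [terminal]
40. n20.idx = 3  [d.lim * -2 + 63]
41. n20.hot = true  [d.lim > 29]
42. n22.lim = 11  [terminal]
43. n19.lim = false  [false]
44. n19.cnt = false  [B.hot == false]
45. n19.lab = 23  [B.idx + d.lim + 9]
46. n19.depth = -9  [d.lim - 20]
47. n16.key = false  [E.cnt == true]
48. n16.depth = true  [E.lab > 22]
49. n13.key = true  [C.off > 19]
50. n13.depth = false  [A₁.key == true]
51. n0.mk = -2  [S.lab - 11]
52. n0.lim = true  [A₀.depth == true]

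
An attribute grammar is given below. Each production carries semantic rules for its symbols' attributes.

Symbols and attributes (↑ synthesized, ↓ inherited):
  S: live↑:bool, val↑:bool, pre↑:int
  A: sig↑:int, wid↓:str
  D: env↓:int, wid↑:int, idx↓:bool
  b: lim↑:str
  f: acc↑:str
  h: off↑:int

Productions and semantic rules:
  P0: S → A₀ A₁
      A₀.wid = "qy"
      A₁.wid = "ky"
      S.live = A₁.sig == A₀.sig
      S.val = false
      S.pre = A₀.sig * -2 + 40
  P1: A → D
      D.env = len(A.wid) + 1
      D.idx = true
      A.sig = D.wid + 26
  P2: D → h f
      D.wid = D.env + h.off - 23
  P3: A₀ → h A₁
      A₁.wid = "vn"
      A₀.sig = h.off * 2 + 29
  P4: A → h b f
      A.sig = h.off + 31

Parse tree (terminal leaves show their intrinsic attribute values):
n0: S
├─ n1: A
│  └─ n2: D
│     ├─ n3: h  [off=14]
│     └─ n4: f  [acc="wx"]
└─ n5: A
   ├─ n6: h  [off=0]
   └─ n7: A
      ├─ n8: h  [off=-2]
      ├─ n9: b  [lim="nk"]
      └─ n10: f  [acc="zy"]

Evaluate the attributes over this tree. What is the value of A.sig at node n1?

1. n1.wid = "qy"  ["qy"]
2. n2.env = 3  [len(A.wid) + 1]
3. n2.idx = true  [true]
4. n3.off = 14  [terminal]
5. n4.acc = "wx"  [terminal]
6. n2.wid = -6  [D.env + h.off - 23]
7. n1.sig = 20  [D.wid + 26]
8. n5.wid = "ky"  ["ky"]
9. n6.off = 0  [terminal]
10. n7.wid = "vn"  ["vn"]
11. n8.off = -2  [terminal]
12. n9.lim = "nk"  [terminal]
13. n10.acc = "zy"  [terminal]
14. n7.sig = 29  [h.off + 31]
15. n5.sig = 29  [h.off * 2 + 29]
16. n0.live = false  [A₁.sig == A₀.sig]
17. n0.val = false  [false]
18. n0.pre = 0  [A₀.sig * -2 + 40]

20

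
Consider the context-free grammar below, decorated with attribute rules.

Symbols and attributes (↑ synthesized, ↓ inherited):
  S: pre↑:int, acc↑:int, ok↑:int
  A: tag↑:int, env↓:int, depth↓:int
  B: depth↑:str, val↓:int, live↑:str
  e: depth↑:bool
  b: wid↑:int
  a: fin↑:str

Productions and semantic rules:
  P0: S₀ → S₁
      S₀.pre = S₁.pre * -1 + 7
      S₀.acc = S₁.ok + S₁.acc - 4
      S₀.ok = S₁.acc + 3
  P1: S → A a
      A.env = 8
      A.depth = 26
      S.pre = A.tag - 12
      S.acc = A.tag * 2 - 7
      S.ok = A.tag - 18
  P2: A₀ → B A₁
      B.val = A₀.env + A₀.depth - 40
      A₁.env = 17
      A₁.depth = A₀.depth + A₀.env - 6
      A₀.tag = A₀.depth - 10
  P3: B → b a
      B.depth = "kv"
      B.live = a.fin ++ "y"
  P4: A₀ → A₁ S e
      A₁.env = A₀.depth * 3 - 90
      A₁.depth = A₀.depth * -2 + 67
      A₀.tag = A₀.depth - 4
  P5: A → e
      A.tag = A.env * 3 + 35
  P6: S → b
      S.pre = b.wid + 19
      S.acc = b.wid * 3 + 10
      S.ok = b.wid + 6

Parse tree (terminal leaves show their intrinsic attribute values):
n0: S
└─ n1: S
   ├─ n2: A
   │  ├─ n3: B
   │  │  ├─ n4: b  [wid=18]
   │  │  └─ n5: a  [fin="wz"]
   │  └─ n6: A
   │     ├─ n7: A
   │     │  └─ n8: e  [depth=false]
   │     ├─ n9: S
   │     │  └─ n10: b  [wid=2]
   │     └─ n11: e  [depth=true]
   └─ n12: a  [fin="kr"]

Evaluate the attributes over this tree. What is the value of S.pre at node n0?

1. n2.env = 8  [8]
2. n2.depth = 26  [26]
3. n3.val = -6  [A₀.env + A₀.depth - 40]
4. n4.wid = 18  [terminal]
5. n5.fin = "wz"  [terminal]
6. n3.depth = "kv"  ["kv"]
7. n3.live = "wzy"  [a.fin ++ "y"]
8. n6.env = 17  [17]
9. n6.depth = 28  [A₀.depth + A₀.env - 6]
10. n7.env = -6  [A₀.depth * 3 - 90]
11. n7.depth = 11  [A₀.depth * -2 + 67]
12. n8.depth = false  [terminal]
13. n7.tag = 17  [A.env * 3 + 35]
14. n10.wid = 2  [terminal]
15. n9.pre = 21  [b.wid + 19]
16. n9.acc = 16  [b.wid * 3 + 10]
17. n9.ok = 8  [b.wid + 6]
18. n11.depth = true  [terminal]
19. n6.tag = 24  [A₀.depth - 4]
20. n2.tag = 16  [A₀.depth - 10]
21. n12.fin = "kr"  [terminal]
22. n1.pre = 4  [A.tag - 12]
23. n1.acc = 25  [A.tag * 2 - 7]
24. n1.ok = -2  [A.tag - 18]
25. n0.pre = 3  [S₁.pre * -1 + 7]
26. n0.acc = 19  [S₁.ok + S₁.acc - 4]
27. n0.ok = 28  [S₁.acc + 3]

3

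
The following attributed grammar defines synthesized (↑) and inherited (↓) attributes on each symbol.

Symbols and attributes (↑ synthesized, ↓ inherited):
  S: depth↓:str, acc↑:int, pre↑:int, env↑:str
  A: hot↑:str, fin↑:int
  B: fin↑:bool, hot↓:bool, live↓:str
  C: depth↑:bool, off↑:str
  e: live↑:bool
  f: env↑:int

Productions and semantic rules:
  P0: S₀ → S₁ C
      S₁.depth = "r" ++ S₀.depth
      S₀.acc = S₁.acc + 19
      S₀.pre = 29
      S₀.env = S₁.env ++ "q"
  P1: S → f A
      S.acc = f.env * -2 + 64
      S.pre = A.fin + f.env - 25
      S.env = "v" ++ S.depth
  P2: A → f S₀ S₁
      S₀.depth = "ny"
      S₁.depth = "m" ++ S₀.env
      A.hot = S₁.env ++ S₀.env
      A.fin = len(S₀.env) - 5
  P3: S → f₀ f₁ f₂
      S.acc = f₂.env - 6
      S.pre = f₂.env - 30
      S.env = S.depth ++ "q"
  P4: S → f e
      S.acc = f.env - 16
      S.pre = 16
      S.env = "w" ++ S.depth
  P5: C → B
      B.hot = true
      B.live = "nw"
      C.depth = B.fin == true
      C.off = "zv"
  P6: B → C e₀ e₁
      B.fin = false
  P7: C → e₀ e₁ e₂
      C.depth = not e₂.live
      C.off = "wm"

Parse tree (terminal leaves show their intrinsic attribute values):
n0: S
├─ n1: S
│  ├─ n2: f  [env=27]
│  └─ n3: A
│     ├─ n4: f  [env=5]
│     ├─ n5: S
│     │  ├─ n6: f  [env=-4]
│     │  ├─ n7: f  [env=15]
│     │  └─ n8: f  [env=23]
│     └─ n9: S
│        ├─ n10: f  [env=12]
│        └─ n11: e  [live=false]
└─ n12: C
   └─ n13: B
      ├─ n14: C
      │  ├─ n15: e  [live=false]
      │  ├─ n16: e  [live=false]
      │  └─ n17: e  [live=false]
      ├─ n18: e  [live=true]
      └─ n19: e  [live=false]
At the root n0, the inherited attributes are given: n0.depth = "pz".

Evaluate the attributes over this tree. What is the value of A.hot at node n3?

"wmnyqnyq"

1. n0.depth = "pz"  [given at root]
2. n1.depth = "rpz"  ["r" ++ S₀.depth]
3. n2.env = 27  [terminal]
4. n4.env = 5  [terminal]
5. n5.depth = "ny"  ["ny"]
6. n6.env = -4  [terminal]
7. n7.env = 15  [terminal]
8. n8.env = 23  [terminal]
9. n5.acc = 17  [f₂.env - 6]
10. n5.pre = -7  [f₂.env - 30]
11. n5.env = "nyq"  [S.depth ++ "q"]
12. n9.depth = "mnyq"  ["m" ++ S₀.env]
13. n10.env = 12  [terminal]
14. n11.live = false  [terminal]
15. n9.acc = -4  [f.env - 16]
16. n9.pre = 16  [16]
17. n9.env = "wmnyq"  ["w" ++ S.depth]
18. n3.hot = "wmnyqnyq"  [S₁.env ++ S₀.env]
19. n3.fin = -2  [len(S₀.env) - 5]
20. n1.acc = 10  [f.env * -2 + 64]
21. n1.pre = 0  [A.fin + f.env - 25]
22. n1.env = "vrpz"  ["v" ++ S.depth]
23. n13.hot = true  [true]
24. n13.live = "nw"  ["nw"]
25. n15.live = false  [terminal]
26. n16.live = false  [terminal]
27. n17.live = false  [terminal]
28. n14.depth = true  [not e₂.live]
29. n14.off = "wm"  ["wm"]
30. n18.live = true  [terminal]
31. n19.live = false  [terminal]
32. n13.fin = false  [false]
33. n12.depth = false  [B.fin == true]
34. n12.off = "zv"  ["zv"]
35. n0.acc = 29  [S₁.acc + 19]
36. n0.pre = 29  [29]
37. n0.env = "vrpzq"  [S₁.env ++ "q"]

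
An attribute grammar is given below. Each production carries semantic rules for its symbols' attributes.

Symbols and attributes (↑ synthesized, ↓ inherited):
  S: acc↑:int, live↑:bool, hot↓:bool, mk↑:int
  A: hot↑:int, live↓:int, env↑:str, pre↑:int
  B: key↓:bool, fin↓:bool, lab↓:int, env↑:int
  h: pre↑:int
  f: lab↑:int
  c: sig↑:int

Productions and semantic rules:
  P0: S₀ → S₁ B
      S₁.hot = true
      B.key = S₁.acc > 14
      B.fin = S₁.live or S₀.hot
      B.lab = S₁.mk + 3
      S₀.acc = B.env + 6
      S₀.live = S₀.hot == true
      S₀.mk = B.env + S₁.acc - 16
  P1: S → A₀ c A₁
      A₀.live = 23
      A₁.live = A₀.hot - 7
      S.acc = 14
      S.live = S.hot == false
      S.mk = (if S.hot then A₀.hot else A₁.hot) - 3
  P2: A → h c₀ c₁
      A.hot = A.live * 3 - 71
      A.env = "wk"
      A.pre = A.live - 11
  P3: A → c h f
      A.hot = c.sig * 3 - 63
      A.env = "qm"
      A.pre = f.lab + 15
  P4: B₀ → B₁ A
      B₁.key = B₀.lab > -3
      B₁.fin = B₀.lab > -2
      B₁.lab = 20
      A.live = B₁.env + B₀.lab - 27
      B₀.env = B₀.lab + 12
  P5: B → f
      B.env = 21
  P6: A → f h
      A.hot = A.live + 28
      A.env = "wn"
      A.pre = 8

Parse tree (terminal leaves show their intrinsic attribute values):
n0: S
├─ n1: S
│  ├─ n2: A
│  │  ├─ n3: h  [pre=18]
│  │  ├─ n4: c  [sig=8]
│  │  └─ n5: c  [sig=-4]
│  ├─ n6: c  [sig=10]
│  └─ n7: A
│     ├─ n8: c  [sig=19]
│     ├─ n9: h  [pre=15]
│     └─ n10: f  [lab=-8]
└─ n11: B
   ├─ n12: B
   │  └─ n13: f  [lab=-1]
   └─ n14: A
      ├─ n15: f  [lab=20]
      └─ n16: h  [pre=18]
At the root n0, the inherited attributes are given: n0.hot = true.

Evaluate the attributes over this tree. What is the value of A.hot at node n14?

20

1. n0.hot = true  [given at root]
2. n1.hot = true  [true]
3. n2.live = 23  [23]
4. n3.pre = 18  [terminal]
5. n4.sig = 8  [terminal]
6. n5.sig = -4  [terminal]
7. n2.hot = -2  [A.live * 3 - 71]
8. n2.env = "wk"  ["wk"]
9. n2.pre = 12  [A.live - 11]
10. n6.sig = 10  [terminal]
11. n7.live = -9  [A₀.hot - 7]
12. n8.sig = 19  [terminal]
13. n9.pre = 15  [terminal]
14. n10.lab = -8  [terminal]
15. n7.hot = -6  [c.sig * 3 - 63]
16. n7.env = "qm"  ["qm"]
17. n7.pre = 7  [f.lab + 15]
18. n1.acc = 14  [14]
19. n1.live = false  [S.hot == false]
20. n1.mk = -5  [(if S.hot then A₀.hot else A₁.hot) - 3]
21. n11.key = false  [S₁.acc > 14]
22. n11.fin = true  [S₁.live or S₀.hot]
23. n11.lab = -2  [S₁.mk + 3]
24. n12.key = true  [B₀.lab > -3]
25. n12.fin = false  [B₀.lab > -2]
26. n12.lab = 20  [20]
27. n13.lab = -1  [terminal]
28. n12.env = 21  [21]
29. n14.live = -8  [B₁.env + B₀.lab - 27]
30. n15.lab = 20  [terminal]
31. n16.pre = 18  [terminal]
32. n14.hot = 20  [A.live + 28]
33. n14.env = "wn"  ["wn"]
34. n14.pre = 8  [8]
35. n11.env = 10  [B₀.lab + 12]
36. n0.acc = 16  [B.env + 6]
37. n0.live = true  [S₀.hot == true]
38. n0.mk = 8  [B.env + S₁.acc - 16]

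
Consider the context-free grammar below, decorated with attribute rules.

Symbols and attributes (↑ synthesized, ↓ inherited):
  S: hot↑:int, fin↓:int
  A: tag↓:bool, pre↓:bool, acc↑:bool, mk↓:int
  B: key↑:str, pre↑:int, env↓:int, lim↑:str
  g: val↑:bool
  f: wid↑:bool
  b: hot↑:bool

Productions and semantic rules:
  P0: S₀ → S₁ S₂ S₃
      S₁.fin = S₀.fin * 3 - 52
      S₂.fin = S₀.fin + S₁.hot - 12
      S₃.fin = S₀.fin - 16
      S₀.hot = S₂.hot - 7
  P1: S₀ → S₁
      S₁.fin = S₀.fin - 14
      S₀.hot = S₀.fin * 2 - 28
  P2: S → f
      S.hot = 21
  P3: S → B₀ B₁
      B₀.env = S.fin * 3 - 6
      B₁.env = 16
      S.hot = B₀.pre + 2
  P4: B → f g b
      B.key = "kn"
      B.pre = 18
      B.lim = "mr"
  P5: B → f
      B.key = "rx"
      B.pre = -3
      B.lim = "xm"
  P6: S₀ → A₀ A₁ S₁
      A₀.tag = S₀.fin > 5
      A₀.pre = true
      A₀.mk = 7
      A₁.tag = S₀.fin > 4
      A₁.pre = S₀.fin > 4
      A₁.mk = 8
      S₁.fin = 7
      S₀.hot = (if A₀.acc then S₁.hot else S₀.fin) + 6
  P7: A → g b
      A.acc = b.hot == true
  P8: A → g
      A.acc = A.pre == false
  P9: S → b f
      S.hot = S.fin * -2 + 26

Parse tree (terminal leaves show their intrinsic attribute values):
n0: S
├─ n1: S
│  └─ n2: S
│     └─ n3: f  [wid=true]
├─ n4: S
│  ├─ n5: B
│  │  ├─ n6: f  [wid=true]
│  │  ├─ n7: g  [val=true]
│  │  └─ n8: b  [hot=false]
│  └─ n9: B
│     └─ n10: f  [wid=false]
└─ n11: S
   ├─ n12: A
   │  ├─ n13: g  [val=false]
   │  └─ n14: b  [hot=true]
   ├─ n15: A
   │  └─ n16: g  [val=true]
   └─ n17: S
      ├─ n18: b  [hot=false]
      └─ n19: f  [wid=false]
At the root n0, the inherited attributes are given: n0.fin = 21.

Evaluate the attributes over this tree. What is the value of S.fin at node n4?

3

1. n0.fin = 21  [given at root]
2. n1.fin = 11  [S₀.fin * 3 - 52]
3. n2.fin = -3  [S₀.fin - 14]
4. n3.wid = true  [terminal]
5. n2.hot = 21  [21]
6. n1.hot = -6  [S₀.fin * 2 - 28]
7. n4.fin = 3  [S₀.fin + S₁.hot - 12]
8. n5.env = 3  [S.fin * 3 - 6]
9. n6.wid = true  [terminal]
10. n7.val = true  [terminal]
11. n8.hot = false  [terminal]
12. n5.key = "kn"  ["kn"]
13. n5.pre = 18  [18]
14. n5.lim = "mr"  ["mr"]
15. n9.env = 16  [16]
16. n10.wid = false  [terminal]
17. n9.key = "rx"  ["rx"]
18. n9.pre = -3  [-3]
19. n9.lim = "xm"  ["xm"]
20. n4.hot = 20  [B₀.pre + 2]
21. n11.fin = 5  [S₀.fin - 16]
22. n12.tag = false  [S₀.fin > 5]
23. n12.pre = true  [true]
24. n12.mk = 7  [7]
25. n13.val = false  [terminal]
26. n14.hot = true  [terminal]
27. n12.acc = true  [b.hot == true]
28. n15.tag = true  [S₀.fin > 4]
29. n15.pre = true  [S₀.fin > 4]
30. n15.mk = 8  [8]
31. n16.val = true  [terminal]
32. n15.acc = false  [A.pre == false]
33. n17.fin = 7  [7]
34. n18.hot = false  [terminal]
35. n19.wid = false  [terminal]
36. n17.hot = 12  [S.fin * -2 + 26]
37. n11.hot = 18  [(if A₀.acc then S₁.hot else S₀.fin) + 6]
38. n0.hot = 13  [S₂.hot - 7]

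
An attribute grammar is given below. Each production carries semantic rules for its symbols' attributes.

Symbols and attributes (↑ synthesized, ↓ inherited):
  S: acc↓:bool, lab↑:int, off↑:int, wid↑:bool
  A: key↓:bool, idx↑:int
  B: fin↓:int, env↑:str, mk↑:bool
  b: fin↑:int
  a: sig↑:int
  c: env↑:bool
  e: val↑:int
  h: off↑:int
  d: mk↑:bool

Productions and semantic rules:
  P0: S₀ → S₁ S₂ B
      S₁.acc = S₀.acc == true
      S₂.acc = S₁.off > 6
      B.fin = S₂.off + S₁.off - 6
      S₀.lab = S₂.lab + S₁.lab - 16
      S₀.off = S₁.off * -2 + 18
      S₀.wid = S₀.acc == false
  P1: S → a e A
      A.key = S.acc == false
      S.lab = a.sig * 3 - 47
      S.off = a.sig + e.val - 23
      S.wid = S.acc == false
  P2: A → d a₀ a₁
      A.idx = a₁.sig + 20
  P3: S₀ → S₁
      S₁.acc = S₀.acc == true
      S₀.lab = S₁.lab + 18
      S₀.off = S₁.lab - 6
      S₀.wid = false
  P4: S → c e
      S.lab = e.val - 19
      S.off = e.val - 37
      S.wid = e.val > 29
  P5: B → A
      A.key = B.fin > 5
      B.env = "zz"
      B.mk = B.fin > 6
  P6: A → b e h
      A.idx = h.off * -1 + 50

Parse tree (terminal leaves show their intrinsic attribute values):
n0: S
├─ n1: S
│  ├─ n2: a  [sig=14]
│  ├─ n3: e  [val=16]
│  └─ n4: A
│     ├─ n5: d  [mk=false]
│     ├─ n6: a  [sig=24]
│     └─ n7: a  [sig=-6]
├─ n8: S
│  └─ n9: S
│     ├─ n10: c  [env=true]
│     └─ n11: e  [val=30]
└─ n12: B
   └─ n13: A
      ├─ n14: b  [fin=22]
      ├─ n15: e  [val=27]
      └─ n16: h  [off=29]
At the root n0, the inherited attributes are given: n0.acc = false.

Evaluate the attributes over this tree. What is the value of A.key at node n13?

true

1. n0.acc = false  [given at root]
2. n1.acc = false  [S₀.acc == true]
3. n2.sig = 14  [terminal]
4. n3.val = 16  [terminal]
5. n4.key = true  [S.acc == false]
6. n5.mk = false  [terminal]
7. n6.sig = 24  [terminal]
8. n7.sig = -6  [terminal]
9. n4.idx = 14  [a₁.sig + 20]
10. n1.lab = -5  [a.sig * 3 - 47]
11. n1.off = 7  [a.sig + e.val - 23]
12. n1.wid = true  [S.acc == false]
13. n8.acc = true  [S₁.off > 6]
14. n9.acc = true  [S₀.acc == true]
15. n10.env = true  [terminal]
16. n11.val = 30  [terminal]
17. n9.lab = 11  [e.val - 19]
18. n9.off = -7  [e.val - 37]
19. n9.wid = true  [e.val > 29]
20. n8.lab = 29  [S₁.lab + 18]
21. n8.off = 5  [S₁.lab - 6]
22. n8.wid = false  [false]
23. n12.fin = 6  [S₂.off + S₁.off - 6]
24. n13.key = true  [B.fin > 5]
25. n14.fin = 22  [terminal]
26. n15.val = 27  [terminal]
27. n16.off = 29  [terminal]
28. n13.idx = 21  [h.off * -1 + 50]
29. n12.env = "zz"  ["zz"]
30. n12.mk = false  [B.fin > 6]
31. n0.lab = 8  [S₂.lab + S₁.lab - 16]
32. n0.off = 4  [S₁.off * -2 + 18]
33. n0.wid = true  [S₀.acc == false]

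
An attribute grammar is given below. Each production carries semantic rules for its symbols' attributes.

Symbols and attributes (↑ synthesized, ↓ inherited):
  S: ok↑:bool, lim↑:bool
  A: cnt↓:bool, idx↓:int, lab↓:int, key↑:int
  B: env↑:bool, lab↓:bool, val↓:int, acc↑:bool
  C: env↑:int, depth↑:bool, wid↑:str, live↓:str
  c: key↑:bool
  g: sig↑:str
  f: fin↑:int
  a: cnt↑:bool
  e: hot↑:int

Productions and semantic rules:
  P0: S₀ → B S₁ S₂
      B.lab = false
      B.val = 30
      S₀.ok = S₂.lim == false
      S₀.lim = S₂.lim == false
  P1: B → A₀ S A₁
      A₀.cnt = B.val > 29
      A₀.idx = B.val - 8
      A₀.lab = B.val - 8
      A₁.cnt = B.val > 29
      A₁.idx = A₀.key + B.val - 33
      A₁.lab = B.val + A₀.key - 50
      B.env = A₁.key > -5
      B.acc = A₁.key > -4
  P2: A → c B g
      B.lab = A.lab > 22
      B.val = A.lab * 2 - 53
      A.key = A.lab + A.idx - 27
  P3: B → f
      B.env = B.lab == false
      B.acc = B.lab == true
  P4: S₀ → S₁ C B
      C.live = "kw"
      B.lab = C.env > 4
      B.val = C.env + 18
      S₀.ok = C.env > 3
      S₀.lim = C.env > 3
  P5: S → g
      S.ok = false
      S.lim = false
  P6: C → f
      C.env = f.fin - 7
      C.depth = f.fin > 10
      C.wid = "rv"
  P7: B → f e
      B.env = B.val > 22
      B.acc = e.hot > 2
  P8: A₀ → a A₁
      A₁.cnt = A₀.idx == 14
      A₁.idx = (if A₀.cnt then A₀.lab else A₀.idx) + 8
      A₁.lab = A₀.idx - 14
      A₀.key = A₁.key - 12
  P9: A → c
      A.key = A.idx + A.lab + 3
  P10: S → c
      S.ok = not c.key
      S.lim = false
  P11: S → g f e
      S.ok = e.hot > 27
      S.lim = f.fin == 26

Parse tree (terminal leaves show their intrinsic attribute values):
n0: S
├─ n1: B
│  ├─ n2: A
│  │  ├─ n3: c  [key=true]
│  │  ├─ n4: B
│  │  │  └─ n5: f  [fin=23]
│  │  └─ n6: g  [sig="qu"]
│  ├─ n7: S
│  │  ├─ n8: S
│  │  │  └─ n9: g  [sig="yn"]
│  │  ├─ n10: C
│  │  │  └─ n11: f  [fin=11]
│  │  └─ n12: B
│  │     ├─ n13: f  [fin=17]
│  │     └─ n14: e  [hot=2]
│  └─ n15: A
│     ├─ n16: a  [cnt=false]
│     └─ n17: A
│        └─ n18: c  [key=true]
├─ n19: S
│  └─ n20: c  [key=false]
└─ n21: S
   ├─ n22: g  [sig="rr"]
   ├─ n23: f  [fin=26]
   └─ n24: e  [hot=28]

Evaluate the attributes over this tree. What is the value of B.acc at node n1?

false

1. n1.lab = false  [false]
2. n1.val = 30  [30]
3. n2.cnt = true  [B.val > 29]
4. n2.idx = 22  [B.val - 8]
5. n2.lab = 22  [B.val - 8]
6. n3.key = true  [terminal]
7. n4.lab = false  [A.lab > 22]
8. n4.val = -9  [A.lab * 2 - 53]
9. n5.fin = 23  [terminal]
10. n4.env = true  [B.lab == false]
11. n4.acc = false  [B.lab == true]
12. n6.sig = "qu"  [terminal]
13. n2.key = 17  [A.lab + A.idx - 27]
14. n9.sig = "yn"  [terminal]
15. n8.ok = false  [false]
16. n8.lim = false  [false]
17. n10.live = "kw"  ["kw"]
18. n11.fin = 11  [terminal]
19. n10.env = 4  [f.fin - 7]
20. n10.depth = true  [f.fin > 10]
21. n10.wid = "rv"  ["rv"]
22. n12.lab = false  [C.env > 4]
23. n12.val = 22  [C.env + 18]
24. n13.fin = 17  [terminal]
25. n14.hot = 2  [terminal]
26. n12.env = false  [B.val > 22]
27. n12.acc = false  [e.hot > 2]
28. n7.ok = true  [C.env > 3]
29. n7.lim = true  [C.env > 3]
30. n15.cnt = true  [B.val > 29]
31. n15.idx = 14  [A₀.key + B.val - 33]
32. n15.lab = -3  [B.val + A₀.key - 50]
33. n16.cnt = false  [terminal]
34. n17.cnt = true  [A₀.idx == 14]
35. n17.idx = 5  [(if A₀.cnt then A₀.lab else A₀.idx) + 8]
36. n17.lab = 0  [A₀.idx - 14]
37. n18.key = true  [terminal]
38. n17.key = 8  [A.idx + A.lab + 3]
39. n15.key = -4  [A₁.key - 12]
40. n1.env = true  [A₁.key > -5]
41. n1.acc = false  [A₁.key > -4]
42. n20.key = false  [terminal]
43. n19.ok = true  [not c.key]
44. n19.lim = false  [false]
45. n22.sig = "rr"  [terminal]
46. n23.fin = 26  [terminal]
47. n24.hot = 28  [terminal]
48. n21.ok = true  [e.hot > 27]
49. n21.lim = true  [f.fin == 26]
50. n0.ok = false  [S₂.lim == false]
51. n0.lim = false  [S₂.lim == false]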